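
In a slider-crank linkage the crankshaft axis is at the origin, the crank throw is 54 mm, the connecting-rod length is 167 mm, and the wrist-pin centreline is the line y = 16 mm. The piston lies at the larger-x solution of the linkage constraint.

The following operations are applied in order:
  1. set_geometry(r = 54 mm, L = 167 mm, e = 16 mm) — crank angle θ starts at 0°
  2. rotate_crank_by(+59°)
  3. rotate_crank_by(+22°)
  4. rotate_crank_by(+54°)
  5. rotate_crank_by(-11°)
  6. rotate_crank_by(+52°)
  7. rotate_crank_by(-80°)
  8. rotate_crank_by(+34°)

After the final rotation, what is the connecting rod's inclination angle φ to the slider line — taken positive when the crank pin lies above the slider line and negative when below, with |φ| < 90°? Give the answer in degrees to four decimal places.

8.7367

set_geometry: r = 54 mm, L = 167 mm, e = 16 mm; θ ← 0°
rotate_crank_by(+59°): θ ← 0° +59° = 59°
rotate_crank_by(+22°): θ ← 59° +22° = 81°
rotate_crank_by(+54°): θ ← 81° +54° = 135°
rotate_crank_by(-11°): θ ← 135° -11° = 124°
rotate_crank_by(+52°): θ ← 124° +52° = 176°
rotate_crank_by(-80°): θ ← 176° -80° = 96°
rotate_crank_by(+34°): θ ← 96° +34° = 130°
crank pin P = (r cos θ, r sin θ) = (-34.710531, 41.366400)
h = r sin θ − e = 41.366400 − 16 = 25.366400
sin φ = h / L = 25.366400 / 167 = 0.15189461
φ = arcsin(0.15189461) = 8.736738°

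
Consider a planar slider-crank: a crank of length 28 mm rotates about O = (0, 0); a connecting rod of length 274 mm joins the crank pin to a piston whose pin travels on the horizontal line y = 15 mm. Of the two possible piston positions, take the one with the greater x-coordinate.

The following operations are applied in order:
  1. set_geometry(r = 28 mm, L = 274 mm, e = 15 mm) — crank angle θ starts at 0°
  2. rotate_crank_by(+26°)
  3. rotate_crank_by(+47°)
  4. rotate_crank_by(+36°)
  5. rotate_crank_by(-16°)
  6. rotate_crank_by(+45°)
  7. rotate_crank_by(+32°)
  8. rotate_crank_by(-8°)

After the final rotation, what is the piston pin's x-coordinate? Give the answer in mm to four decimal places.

set_geometry: r = 28 mm, L = 274 mm, e = 15 mm; θ ← 0°
rotate_crank_by(+26°): θ ← 0° +26° = 26°
rotate_crank_by(+47°): θ ← 26° +47° = 73°
rotate_crank_by(+36°): θ ← 73° +36° = 109°
rotate_crank_by(-16°): θ ← 109° -16° = 93°
rotate_crank_by(+45°): θ ← 93° +45° = 138°
rotate_crank_by(+32°): θ ← 138° +32° = 170°
rotate_crank_by(-8°): θ ← 170° -8° = 162°
crank pin P = (r cos θ, r sin θ) = (-26.629582, 8.652476)
h = r sin θ − e = 8.652476 − 15 = -6.347524
x = r cos θ + √(L² − h²) = -26.629582 + √(75076.0 − 40.2911) = -26.629582 + 273.926466 = 247.296884

247.2969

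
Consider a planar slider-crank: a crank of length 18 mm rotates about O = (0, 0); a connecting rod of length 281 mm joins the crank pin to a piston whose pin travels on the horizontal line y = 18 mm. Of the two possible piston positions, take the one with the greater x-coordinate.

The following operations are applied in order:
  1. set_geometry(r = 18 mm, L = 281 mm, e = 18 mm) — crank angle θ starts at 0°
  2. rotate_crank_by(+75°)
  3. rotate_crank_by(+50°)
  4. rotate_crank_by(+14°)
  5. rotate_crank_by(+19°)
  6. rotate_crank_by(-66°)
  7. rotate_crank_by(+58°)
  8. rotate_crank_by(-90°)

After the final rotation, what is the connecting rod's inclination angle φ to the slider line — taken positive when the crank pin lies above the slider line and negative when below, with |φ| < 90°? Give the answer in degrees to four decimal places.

-0.4917

set_geometry: r = 18 mm, L = 281 mm, e = 18 mm; θ ← 0°
rotate_crank_by(+75°): θ ← 0° +75° = 75°
rotate_crank_by(+50°): θ ← 75° +50° = 125°
rotate_crank_by(+14°): θ ← 125° +14° = 139°
rotate_crank_by(+19°): θ ← 139° +19° = 158°
rotate_crank_by(-66°): θ ← 158° -66° = 92°
rotate_crank_by(+58°): θ ← 92° +58° = 150°
rotate_crank_by(-90°): θ ← 150° -90° = 60°
crank pin P = (r cos θ, r sin θ) = (9.000000, 15.588457)
h = r sin θ − e = 15.588457 − 18 = -2.411543
sin φ = h / L = -2.411543 / 281 = -0.00858200
φ = arcsin(-0.00858200) = -0.491719°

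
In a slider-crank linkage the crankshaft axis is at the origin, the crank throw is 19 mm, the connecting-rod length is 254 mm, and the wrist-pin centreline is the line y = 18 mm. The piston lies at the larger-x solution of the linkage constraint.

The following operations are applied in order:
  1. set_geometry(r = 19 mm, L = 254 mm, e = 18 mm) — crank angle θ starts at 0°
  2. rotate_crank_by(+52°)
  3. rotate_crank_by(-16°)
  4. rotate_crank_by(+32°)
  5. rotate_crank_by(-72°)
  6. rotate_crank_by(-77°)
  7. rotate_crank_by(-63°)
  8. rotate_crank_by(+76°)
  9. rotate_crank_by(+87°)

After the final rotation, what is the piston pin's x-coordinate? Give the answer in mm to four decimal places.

set_geometry: r = 19 mm, L = 254 mm, e = 18 mm; θ ← 0°
rotate_crank_by(+52°): θ ← 0° +52° = 52°
rotate_crank_by(-16°): θ ← 52° -16° = 36°
rotate_crank_by(+32°): θ ← 36° +32° = 68°
rotate_crank_by(-72°): θ ← 68° -72° = -4°
rotate_crank_by(-77°): θ ← -4° -77° = -81°
rotate_crank_by(-63°): θ ← -81° -63° = -144°
rotate_crank_by(+76°): θ ← -144° +76° = -68°
rotate_crank_by(+87°): θ ← -68° +87° = 19°
crank pin P = (r cos θ, r sin θ) = (17.964853, 6.185795)
h = r sin θ − e = 6.185795 − 18 = -11.814205
x = r cos θ + √(L² − h²) = 17.964853 + √(64516.0 − 139.5754) = 17.964853 + 253.725096 = 271.689949

271.6899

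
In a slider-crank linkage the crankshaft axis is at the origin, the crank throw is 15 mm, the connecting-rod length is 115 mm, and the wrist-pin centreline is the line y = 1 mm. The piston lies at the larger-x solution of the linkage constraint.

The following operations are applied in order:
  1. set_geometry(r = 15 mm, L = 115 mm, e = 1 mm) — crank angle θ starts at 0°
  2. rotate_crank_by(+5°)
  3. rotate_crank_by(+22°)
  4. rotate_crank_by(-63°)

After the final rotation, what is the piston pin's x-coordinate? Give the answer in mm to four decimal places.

126.7155

set_geometry: r = 15 mm, L = 115 mm, e = 1 mm; θ ← 0°
rotate_crank_by(+5°): θ ← 0° +5° = 5°
rotate_crank_by(+22°): θ ← 5° +22° = 27°
rotate_crank_by(-63°): θ ← 27° -63° = -36°
crank pin P = (r cos θ, r sin θ) = (12.135255, -8.816779)
h = r sin θ − e = -8.816779 − 1 = -9.816779
x = r cos θ + √(L² − h²) = 12.135255 + √(13225.0 − 96.3691) = 12.135255 + 114.580238 = 126.715493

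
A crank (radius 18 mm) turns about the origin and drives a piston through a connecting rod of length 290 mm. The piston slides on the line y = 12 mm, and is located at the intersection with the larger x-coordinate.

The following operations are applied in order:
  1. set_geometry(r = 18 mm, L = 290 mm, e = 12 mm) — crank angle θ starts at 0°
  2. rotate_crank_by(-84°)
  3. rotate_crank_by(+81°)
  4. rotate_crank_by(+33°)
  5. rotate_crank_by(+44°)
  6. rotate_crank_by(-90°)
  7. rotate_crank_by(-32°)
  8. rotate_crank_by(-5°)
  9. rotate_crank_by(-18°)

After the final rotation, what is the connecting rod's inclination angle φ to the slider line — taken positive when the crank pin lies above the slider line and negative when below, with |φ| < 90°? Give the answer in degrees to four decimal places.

set_geometry: r = 18 mm, L = 290 mm, e = 12 mm; θ ← 0°
rotate_crank_by(-84°): θ ← 0° -84° = -84°
rotate_crank_by(+81°): θ ← -84° +81° = -3°
rotate_crank_by(+33°): θ ← -3° +33° = 30°
rotate_crank_by(+44°): θ ← 30° +44° = 74°
rotate_crank_by(-90°): θ ← 74° -90° = -16°
rotate_crank_by(-32°): θ ← -16° -32° = -48°
rotate_crank_by(-5°): θ ← -48° -5° = -53°
rotate_crank_by(-18°): θ ← -53° -18° = -71°
crank pin P = (r cos θ, r sin θ) = (5.860227, -17.019334)
h = r sin θ − e = -17.019334 − 12 = -29.019334
sin φ = h / L = -29.019334 / 290 = -0.10006667
φ = arcsin(-0.10006667) = -5.743010°

-5.7430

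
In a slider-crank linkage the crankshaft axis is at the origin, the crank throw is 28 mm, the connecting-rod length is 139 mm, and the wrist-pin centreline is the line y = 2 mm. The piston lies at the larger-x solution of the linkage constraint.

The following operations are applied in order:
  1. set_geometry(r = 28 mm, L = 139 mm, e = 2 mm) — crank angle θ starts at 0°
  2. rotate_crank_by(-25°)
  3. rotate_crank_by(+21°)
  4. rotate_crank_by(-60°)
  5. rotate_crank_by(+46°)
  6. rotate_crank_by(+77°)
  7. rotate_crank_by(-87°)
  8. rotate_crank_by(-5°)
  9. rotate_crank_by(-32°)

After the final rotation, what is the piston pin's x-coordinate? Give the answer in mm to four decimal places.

set_geometry: r = 28 mm, L = 139 mm, e = 2 mm; θ ← 0°
rotate_crank_by(-25°): θ ← 0° -25° = -25°
rotate_crank_by(+21°): θ ← -25° +21° = -4°
rotate_crank_by(-60°): θ ← -4° -60° = -64°
rotate_crank_by(+46°): θ ← -64° +46° = -18°
rotate_crank_by(+77°): θ ← -18° +77° = 59°
rotate_crank_by(-87°): θ ← 59° -87° = -28°
rotate_crank_by(-5°): θ ← -28° -5° = -33°
rotate_crank_by(-32°): θ ← -33° -32° = -65°
crank pin P = (r cos θ, r sin θ) = (11.833311, -25.376618)
h = r sin θ − e = -25.376618 − 2 = -27.376618
x = r cos θ + √(L² − h²) = 11.833311 + √(19321.0 − 749.4792) = 11.833311 + 136.277367 = 148.110678

148.1107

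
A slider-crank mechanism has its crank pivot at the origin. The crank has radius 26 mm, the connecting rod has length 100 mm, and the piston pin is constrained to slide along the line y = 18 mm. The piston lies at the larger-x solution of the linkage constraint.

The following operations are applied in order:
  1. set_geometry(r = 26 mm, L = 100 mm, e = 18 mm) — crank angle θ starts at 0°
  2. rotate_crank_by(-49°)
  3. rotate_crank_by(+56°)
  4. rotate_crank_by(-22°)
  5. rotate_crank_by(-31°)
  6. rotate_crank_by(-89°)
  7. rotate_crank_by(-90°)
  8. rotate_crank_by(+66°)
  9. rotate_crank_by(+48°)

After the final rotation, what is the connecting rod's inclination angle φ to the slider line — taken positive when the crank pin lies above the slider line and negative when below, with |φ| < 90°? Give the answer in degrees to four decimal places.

-25.0071

set_geometry: r = 26 mm, L = 100 mm, e = 18 mm; θ ← 0°
rotate_crank_by(-49°): θ ← 0° -49° = -49°
rotate_crank_by(+56°): θ ← -49° +56° = 7°
rotate_crank_by(-22°): θ ← 7° -22° = -15°
rotate_crank_by(-31°): θ ← -15° -31° = -46°
rotate_crank_by(-89°): θ ← -46° -89° = -135°
rotate_crank_by(-90°): θ ← -135° -90° = -225°
rotate_crank_by(+66°): θ ← -225° +66° = -159°
rotate_crank_by(+48°): θ ← -159° +48° = -111°
crank pin P = (r cos θ, r sin θ) = (-9.317567, -24.273091)
h = r sin θ − e = -24.273091 − 18 = -42.273091
sin φ = h / L = -42.273091 / 100 = -0.42273091
φ = arcsin(-0.42273091) = -25.007122°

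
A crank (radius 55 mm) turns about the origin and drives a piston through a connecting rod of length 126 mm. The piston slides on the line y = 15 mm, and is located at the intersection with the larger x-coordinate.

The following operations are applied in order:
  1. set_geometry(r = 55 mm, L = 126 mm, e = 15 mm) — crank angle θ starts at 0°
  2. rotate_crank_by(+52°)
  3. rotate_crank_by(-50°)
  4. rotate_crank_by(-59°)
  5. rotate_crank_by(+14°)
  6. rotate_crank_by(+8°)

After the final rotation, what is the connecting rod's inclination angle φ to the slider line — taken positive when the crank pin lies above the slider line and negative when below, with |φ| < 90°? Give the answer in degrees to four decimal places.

-21.6797

set_geometry: r = 55 mm, L = 126 mm, e = 15 mm; θ ← 0°
rotate_crank_by(+52°): θ ← 0° +52° = 52°
rotate_crank_by(-50°): θ ← 52° -50° = 2°
rotate_crank_by(-59°): θ ← 2° -59° = -57°
rotate_crank_by(+14°): θ ← -57° +14° = -43°
rotate_crank_by(+8°): θ ← -43° +8° = -35°
crank pin P = (r cos θ, r sin θ) = (45.053362, -31.546704)
h = r sin θ − e = -31.546704 − 15 = -46.546704
sin φ = h / L = -46.546704 / 126 = -0.36941829
φ = arcsin(-0.36941829) = -21.679746°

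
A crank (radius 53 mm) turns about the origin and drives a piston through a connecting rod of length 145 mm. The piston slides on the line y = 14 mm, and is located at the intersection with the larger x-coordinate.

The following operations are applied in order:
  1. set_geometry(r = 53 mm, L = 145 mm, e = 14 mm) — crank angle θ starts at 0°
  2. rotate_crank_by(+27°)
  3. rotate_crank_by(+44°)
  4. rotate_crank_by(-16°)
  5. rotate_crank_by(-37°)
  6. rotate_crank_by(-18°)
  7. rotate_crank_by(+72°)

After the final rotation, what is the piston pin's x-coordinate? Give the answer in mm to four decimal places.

set_geometry: r = 53 mm, L = 145 mm, e = 14 mm; θ ← 0°
rotate_crank_by(+27°): θ ← 0° +27° = 27°
rotate_crank_by(+44°): θ ← 27° +44° = 71°
rotate_crank_by(-16°): θ ← 71° -16° = 55°
rotate_crank_by(-37°): θ ← 55° -37° = 18°
rotate_crank_by(-18°): θ ← 18° -18° = 0°
rotate_crank_by(+72°): θ ← 0° +72° = 72°
crank pin P = (r cos θ, r sin θ) = (16.377901, 50.405995)
h = r sin θ − e = 50.405995 − 14 = 36.405995
x = r cos θ + √(L² − h²) = 16.377901 + √(21025.0 − 1325.3965) = 16.377901 + 140.355276 = 156.733177

156.7332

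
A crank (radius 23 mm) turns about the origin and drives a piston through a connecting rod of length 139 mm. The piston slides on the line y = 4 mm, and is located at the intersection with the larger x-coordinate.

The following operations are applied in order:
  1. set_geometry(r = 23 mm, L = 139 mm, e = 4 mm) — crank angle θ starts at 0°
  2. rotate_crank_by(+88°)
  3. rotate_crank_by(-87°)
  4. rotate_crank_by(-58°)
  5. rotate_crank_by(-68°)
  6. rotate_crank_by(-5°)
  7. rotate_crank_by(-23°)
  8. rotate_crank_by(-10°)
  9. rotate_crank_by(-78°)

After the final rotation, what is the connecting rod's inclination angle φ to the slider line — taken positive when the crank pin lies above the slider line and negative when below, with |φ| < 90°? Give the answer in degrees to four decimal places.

6.6581

set_geometry: r = 23 mm, L = 139 mm, e = 4 mm; θ ← 0°
rotate_crank_by(+88°): θ ← 0° +88° = 88°
rotate_crank_by(-87°): θ ← 88° -87° = 1°
rotate_crank_by(-58°): θ ← 1° -58° = -57°
rotate_crank_by(-68°): θ ← -57° -68° = -125°
rotate_crank_by(-5°): θ ← -125° -5° = -130°
rotate_crank_by(-23°): θ ← -130° -23° = -153°
rotate_crank_by(-10°): θ ← -153° -10° = -163°
rotate_crank_by(-78°): θ ← -163° -78° = -241°
crank pin P = (r cos θ, r sin θ) = (-11.150621, 20.116253)
h = r sin θ − e = 20.116253 − 4 = 16.116253
sin φ = h / L = 16.116253 / 139 = 0.11594427
φ = arcsin(0.11594427) = 6.658092°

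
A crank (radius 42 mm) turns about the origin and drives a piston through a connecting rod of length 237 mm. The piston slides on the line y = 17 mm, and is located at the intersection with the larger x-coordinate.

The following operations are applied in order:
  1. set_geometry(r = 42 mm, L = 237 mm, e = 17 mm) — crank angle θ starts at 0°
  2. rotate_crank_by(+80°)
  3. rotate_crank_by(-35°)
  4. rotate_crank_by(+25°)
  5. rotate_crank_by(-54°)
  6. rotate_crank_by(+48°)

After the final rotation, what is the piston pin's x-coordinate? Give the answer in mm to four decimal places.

254.5015

set_geometry: r = 42 mm, L = 237 mm, e = 17 mm; θ ← 0°
rotate_crank_by(+80°): θ ← 0° +80° = 80°
rotate_crank_by(-35°): θ ← 80° -35° = 45°
rotate_crank_by(+25°): θ ← 45° +25° = 70°
rotate_crank_by(-54°): θ ← 70° -54° = 16°
rotate_crank_by(+48°): θ ← 16° +48° = 64°
crank pin P = (r cos θ, r sin θ) = (18.411588, 37.749350)
h = r sin θ − e = 37.749350 − 17 = 20.749350
x = r cos θ + √(L² − h²) = 18.411588 + √(56169.0 − 430.5355) = 18.411588 + 236.089950 = 254.501538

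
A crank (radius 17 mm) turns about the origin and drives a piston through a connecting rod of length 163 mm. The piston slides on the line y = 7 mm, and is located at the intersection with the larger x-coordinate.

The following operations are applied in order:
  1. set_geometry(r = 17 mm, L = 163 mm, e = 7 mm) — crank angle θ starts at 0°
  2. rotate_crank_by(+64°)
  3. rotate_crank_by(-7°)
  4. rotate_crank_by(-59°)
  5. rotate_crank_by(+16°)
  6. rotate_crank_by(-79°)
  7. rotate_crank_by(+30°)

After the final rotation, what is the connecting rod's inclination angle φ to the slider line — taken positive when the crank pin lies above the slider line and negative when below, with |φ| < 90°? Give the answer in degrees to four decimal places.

-5.8985

set_geometry: r = 17 mm, L = 163 mm, e = 7 mm; θ ← 0°
rotate_crank_by(+64°): θ ← 0° +64° = 64°
rotate_crank_by(-7°): θ ← 64° -7° = 57°
rotate_crank_by(-59°): θ ← 57° -59° = -2°
rotate_crank_by(+16°): θ ← -2° +16° = 14°
rotate_crank_by(-79°): θ ← 14° -79° = -65°
rotate_crank_by(+30°): θ ← -65° +30° = -35°
crank pin P = (r cos θ, r sin θ) = (13.925585, -9.750799)
h = r sin θ − e = -9.750799 − 7 = -16.750799
sin φ = h / L = -16.750799 / 163 = -0.10276564
φ = arcsin(-0.10276564) = -5.898451°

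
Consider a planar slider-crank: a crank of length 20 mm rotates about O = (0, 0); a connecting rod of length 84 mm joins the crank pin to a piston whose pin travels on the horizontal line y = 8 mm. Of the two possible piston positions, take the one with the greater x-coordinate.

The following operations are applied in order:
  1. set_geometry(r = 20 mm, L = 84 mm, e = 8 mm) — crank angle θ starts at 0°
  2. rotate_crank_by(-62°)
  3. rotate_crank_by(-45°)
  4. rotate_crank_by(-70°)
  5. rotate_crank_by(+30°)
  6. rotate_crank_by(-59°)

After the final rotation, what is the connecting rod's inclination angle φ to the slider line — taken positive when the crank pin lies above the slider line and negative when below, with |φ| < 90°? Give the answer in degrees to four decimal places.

0.5235

set_geometry: r = 20 mm, L = 84 mm, e = 8 mm; θ ← 0°
rotate_crank_by(-62°): θ ← 0° -62° = -62°
rotate_crank_by(-45°): θ ← -62° -45° = -107°
rotate_crank_by(-70°): θ ← -107° -70° = -177°
rotate_crank_by(+30°): θ ← -177° +30° = -147°
rotate_crank_by(-59°): θ ← -147° -59° = -206°
crank pin P = (r cos θ, r sin θ) = (-17.975881, 8.767423)
h = r sin θ − e = 8.767423 − 8 = 0.767423
sin φ = h / L = 0.767423 / 84 = 0.00913599
φ = arcsin(0.00913599) = 0.523461°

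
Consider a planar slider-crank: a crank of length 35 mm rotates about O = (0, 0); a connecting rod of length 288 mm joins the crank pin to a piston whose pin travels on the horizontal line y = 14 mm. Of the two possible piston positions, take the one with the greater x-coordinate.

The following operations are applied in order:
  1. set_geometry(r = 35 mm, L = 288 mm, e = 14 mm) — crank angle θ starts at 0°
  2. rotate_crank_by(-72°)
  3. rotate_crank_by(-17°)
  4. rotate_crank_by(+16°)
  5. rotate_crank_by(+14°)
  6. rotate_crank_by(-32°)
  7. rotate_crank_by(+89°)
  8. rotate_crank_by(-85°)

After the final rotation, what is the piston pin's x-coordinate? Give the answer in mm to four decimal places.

set_geometry: r = 35 mm, L = 288 mm, e = 14 mm; θ ← 0°
rotate_crank_by(-72°): θ ← 0° -72° = -72°
rotate_crank_by(-17°): θ ← -72° -17° = -89°
rotate_crank_by(+16°): θ ← -89° +16° = -73°
rotate_crank_by(+14°): θ ← -73° +14° = -59°
rotate_crank_by(-32°): θ ← -59° -32° = -91°
rotate_crank_by(+89°): θ ← -91° +89° = -2°
rotate_crank_by(-85°): θ ← -2° -85° = -87°
crank pin P = (r cos θ, r sin θ) = (1.831758, -34.952034)
h = r sin θ − e = -34.952034 − 14 = -48.952034
x = r cos θ + √(L² − h²) = 1.831758 + √(82944.0 − 2396.3016) = 1.831758 + 283.809264 = 285.641023

285.6410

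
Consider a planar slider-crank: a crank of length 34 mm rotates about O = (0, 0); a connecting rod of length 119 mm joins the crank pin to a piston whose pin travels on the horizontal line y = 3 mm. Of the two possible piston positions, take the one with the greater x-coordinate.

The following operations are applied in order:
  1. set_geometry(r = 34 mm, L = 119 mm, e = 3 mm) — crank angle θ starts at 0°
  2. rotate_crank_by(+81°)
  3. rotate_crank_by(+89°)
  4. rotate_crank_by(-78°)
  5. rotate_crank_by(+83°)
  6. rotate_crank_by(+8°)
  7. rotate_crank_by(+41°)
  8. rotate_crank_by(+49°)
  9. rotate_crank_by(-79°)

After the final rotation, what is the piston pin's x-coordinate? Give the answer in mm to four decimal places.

set_geometry: r = 34 mm, L = 119 mm, e = 3 mm; θ ← 0°
rotate_crank_by(+81°): θ ← 0° +81° = 81°
rotate_crank_by(+89°): θ ← 81° +89° = 170°
rotate_crank_by(-78°): θ ← 170° -78° = 92°
rotate_crank_by(+83°): θ ← 92° +83° = 175°
rotate_crank_by(+8°): θ ← 175° +8° = 183°
rotate_crank_by(+41°): θ ← 183° +41° = 224°
rotate_crank_by(+49°): θ ← 224° +49° = 273°
rotate_crank_by(-79°): θ ← 273° -79° = 194°
crank pin P = (r cos θ, r sin θ) = (-32.990055, -8.225344)
h = r sin θ − e = -8.225344 − 3 = -11.225344
x = r cos θ + √(L² − h²) = -32.990055 + √(14161.0 − 126.0084) = -32.990055 + 118.469370 = 85.479315

85.4793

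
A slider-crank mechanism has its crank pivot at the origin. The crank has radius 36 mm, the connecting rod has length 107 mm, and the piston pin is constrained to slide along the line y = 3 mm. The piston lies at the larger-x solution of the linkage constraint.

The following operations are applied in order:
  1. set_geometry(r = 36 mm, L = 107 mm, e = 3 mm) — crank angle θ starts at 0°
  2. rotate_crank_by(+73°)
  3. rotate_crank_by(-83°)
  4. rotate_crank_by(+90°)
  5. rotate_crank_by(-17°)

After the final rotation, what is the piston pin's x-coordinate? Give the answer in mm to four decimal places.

119.3173

set_geometry: r = 36 mm, L = 107 mm, e = 3 mm; θ ← 0°
rotate_crank_by(+73°): θ ← 0° +73° = 73°
rotate_crank_by(-83°): θ ← 73° -83° = -10°
rotate_crank_by(+90°): θ ← -10° +90° = 80°
rotate_crank_by(-17°): θ ← 80° -17° = 63°
crank pin P = (r cos θ, r sin θ) = (16.343658, 32.076235)
h = r sin θ − e = 32.076235 − 3 = 29.076235
x = r cos θ + √(L² − h²) = 16.343658 + √(11449.0 − 845.4274) = 16.343658 + 102.973650 = 119.317308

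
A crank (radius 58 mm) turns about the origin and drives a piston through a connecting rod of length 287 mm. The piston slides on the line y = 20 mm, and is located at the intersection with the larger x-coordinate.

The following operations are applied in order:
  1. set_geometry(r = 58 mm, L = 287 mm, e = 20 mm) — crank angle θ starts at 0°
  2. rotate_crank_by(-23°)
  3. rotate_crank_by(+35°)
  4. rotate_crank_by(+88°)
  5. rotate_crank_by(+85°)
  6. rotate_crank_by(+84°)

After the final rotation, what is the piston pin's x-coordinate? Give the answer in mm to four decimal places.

set_geometry: r = 58 mm, L = 287 mm, e = 20 mm; θ ← 0°
rotate_crank_by(-23°): θ ← 0° -23° = -23°
rotate_crank_by(+35°): θ ← -23° +35° = 12°
rotate_crank_by(+88°): θ ← 12° +88° = 100°
rotate_crank_by(+85°): θ ← 100° +85° = 185°
rotate_crank_by(+84°): θ ← 185° +84° = 269°
crank pin P = (r cos θ, r sin θ) = (-1.012240, -57.991166)
h = r sin θ − e = -57.991166 − 20 = -77.991166
x = r cos θ + √(L² − h²) = -1.012240 + √(82369.0 − 6082.6220) = -1.012240 + 276.199888 = 275.187648

275.1876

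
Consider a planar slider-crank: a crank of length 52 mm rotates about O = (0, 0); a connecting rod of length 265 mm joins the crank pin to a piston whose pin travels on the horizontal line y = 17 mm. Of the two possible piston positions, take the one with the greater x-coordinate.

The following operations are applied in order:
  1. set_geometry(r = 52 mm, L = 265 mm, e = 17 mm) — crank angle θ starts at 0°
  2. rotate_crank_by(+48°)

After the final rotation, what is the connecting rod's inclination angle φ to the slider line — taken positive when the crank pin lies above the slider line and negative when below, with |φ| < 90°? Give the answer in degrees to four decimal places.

4.6848

set_geometry: r = 52 mm, L = 265 mm, e = 17 mm; θ ← 0°
rotate_crank_by(+48°): θ ← 0° +48° = 48°
crank pin P = (r cos θ, r sin θ) = (34.794792, 38.643531)
h = r sin θ − e = 38.643531 − 17 = 21.643531
sin φ = h / L = 21.643531 / 265 = 0.08167370
φ = arcsin(0.08167370) = 4.684777°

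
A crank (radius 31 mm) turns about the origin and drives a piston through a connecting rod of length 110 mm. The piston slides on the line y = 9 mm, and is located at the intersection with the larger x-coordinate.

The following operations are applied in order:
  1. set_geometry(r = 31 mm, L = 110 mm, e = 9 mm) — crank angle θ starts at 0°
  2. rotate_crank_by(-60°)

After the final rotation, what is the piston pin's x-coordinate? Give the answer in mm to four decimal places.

119.4952

set_geometry: r = 31 mm, L = 110 mm, e = 9 mm; θ ← 0°
rotate_crank_by(-60°): θ ← 0° -60° = -60°
crank pin P = (r cos θ, r sin θ) = (15.500000, -26.846788)
h = r sin θ − e = -26.846788 − 9 = -35.846788
x = r cos θ + √(L² − h²) = 15.500000 + √(12100.0 − 1284.9922) = 15.500000 + 103.995230 = 119.495230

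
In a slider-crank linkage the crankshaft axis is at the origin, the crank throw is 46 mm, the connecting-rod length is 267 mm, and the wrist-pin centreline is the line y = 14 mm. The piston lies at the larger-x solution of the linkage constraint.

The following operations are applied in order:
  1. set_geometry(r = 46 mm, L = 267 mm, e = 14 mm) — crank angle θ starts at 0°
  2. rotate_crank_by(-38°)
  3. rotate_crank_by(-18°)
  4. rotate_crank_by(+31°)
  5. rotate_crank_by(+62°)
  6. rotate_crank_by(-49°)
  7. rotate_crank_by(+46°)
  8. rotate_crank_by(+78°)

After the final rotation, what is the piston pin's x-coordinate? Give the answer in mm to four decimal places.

set_geometry: r = 46 mm, L = 267 mm, e = 14 mm; θ ← 0°
rotate_crank_by(-38°): θ ← 0° -38° = -38°
rotate_crank_by(-18°): θ ← -38° -18° = -56°
rotate_crank_by(+31°): θ ← -56° +31° = -25°
rotate_crank_by(+62°): θ ← -25° +62° = 37°
rotate_crank_by(-49°): θ ← 37° -49° = -12°
rotate_crank_by(+46°): θ ← -12° +46° = 34°
rotate_crank_by(+78°): θ ← 34° +78° = 112°
crank pin P = (r cos θ, r sin θ) = (-17.231903, 42.650457)
h = r sin θ − e = 42.650457 − 14 = 28.650457
x = r cos θ + √(L² − h²) = -17.231903 + √(71289.0 − 820.8487) = -17.231903 + 265.458380 = 248.226476

248.2265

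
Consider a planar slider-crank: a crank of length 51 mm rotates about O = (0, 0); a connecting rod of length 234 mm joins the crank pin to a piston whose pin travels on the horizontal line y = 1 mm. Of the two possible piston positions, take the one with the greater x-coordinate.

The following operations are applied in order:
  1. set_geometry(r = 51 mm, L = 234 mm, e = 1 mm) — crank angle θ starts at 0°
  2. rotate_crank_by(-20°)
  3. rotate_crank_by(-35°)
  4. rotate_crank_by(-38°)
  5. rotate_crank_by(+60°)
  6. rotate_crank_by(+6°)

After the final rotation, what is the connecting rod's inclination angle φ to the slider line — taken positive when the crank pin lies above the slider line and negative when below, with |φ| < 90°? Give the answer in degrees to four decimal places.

set_geometry: r = 51 mm, L = 234 mm, e = 1 mm; θ ← 0°
rotate_crank_by(-20°): θ ← 0° -20° = -20°
rotate_crank_by(-35°): θ ← -20° -35° = -55°
rotate_crank_by(-38°): θ ← -55° -38° = -93°
rotate_crank_by(+60°): θ ← -93° +60° = -33°
rotate_crank_by(+6°): θ ← -33° +6° = -27°
crank pin P = (r cos θ, r sin θ) = (45.441333, -23.153515)
h = r sin θ − e = -23.153515 − 1 = -24.153515
sin φ = h / L = -24.153515 / 234 = -0.10322015
φ = arcsin(-0.10322015) = -5.924632°

-5.9246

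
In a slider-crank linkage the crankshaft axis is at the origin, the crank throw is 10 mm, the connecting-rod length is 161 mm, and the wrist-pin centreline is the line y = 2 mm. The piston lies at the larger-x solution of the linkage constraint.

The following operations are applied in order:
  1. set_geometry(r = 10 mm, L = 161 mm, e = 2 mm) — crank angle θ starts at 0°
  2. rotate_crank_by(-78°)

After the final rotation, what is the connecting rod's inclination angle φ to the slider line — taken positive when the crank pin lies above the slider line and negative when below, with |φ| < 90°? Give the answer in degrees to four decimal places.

set_geometry: r = 10 mm, L = 161 mm, e = 2 mm; θ ← 0°
rotate_crank_by(-78°): θ ← 0° -78° = -78°
crank pin P = (r cos θ, r sin θ) = (2.079117, -9.781476)
h = r sin θ − e = -9.781476 − 2 = -11.781476
sin φ = h / L = -11.781476 / 161 = -0.07317687
φ = arcsin(-0.07317687) = -4.196477°

-4.1965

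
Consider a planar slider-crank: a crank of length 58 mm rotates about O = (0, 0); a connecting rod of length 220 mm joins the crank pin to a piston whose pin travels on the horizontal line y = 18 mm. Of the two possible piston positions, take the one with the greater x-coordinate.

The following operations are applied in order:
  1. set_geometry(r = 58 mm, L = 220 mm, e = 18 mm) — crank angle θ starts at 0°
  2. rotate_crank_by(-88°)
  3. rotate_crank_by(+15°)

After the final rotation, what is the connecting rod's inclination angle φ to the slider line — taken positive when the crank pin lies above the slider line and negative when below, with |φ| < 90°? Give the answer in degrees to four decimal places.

-19.5078

set_geometry: r = 58 mm, L = 220 mm, e = 18 mm; θ ← 0°
rotate_crank_by(-88°): θ ← 0° -88° = -88°
rotate_crank_by(+15°): θ ← -88° +15° = -73°
crank pin P = (r cos θ, r sin θ) = (16.957559, -55.465676)
h = r sin θ − e = -55.465676 − 18 = -73.465676
sin φ = h / L = -73.465676 / 220 = -0.33393489
φ = arcsin(-0.33393489) = -19.507782°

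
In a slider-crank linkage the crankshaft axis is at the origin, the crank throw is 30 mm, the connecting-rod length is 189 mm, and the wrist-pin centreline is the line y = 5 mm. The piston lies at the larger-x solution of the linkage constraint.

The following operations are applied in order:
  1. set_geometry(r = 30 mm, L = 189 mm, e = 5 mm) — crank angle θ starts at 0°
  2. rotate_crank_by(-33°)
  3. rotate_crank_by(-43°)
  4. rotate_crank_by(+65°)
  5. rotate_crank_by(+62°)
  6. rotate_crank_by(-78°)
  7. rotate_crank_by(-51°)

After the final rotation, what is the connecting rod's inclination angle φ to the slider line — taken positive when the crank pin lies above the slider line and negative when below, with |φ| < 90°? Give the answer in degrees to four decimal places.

set_geometry: r = 30 mm, L = 189 mm, e = 5 mm; θ ← 0°
rotate_crank_by(-33°): θ ← 0° -33° = -33°
rotate_crank_by(-43°): θ ← -33° -43° = -76°
rotate_crank_by(+65°): θ ← -76° +65° = -11°
rotate_crank_by(+62°): θ ← -11° +62° = 51°
rotate_crank_by(-78°): θ ← 51° -78° = -27°
rotate_crank_by(-51°): θ ← -27° -51° = -78°
crank pin P = (r cos θ, r sin θ) = (6.237351, -29.344428)
h = r sin θ − e = -29.344428 − 5 = -34.344428
sin φ = h / L = -34.344428 / 189 = -0.18171655
φ = arcsin(-0.18171655) = -10.469760°

-10.4698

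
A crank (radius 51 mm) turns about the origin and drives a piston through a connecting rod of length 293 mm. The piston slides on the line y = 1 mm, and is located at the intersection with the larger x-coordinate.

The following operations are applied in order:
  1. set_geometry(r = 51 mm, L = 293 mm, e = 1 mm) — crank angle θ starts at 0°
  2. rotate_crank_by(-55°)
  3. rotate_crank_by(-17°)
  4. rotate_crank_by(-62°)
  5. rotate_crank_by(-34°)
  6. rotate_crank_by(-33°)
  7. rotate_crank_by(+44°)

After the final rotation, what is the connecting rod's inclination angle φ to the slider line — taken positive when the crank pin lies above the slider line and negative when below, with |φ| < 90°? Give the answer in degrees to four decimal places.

-4.0958

set_geometry: r = 51 mm, L = 293 mm, e = 1 mm; θ ← 0°
rotate_crank_by(-55°): θ ← 0° -55° = -55°
rotate_crank_by(-17°): θ ← -55° -17° = -72°
rotate_crank_by(-62°): θ ← -72° -62° = -134°
rotate_crank_by(-34°): θ ← -134° -34° = -168°
rotate_crank_by(-33°): θ ← -168° -33° = -201°
rotate_crank_by(+44°): θ ← -201° +44° = -157°
crank pin P = (r cos θ, r sin θ) = (-46.945748, -19.927288)
h = r sin θ − e = -19.927288 − 1 = -20.927288
sin φ = h / L = -20.927288 / 293 = -0.07142419
φ = arcsin(-0.07142419) = -4.095792°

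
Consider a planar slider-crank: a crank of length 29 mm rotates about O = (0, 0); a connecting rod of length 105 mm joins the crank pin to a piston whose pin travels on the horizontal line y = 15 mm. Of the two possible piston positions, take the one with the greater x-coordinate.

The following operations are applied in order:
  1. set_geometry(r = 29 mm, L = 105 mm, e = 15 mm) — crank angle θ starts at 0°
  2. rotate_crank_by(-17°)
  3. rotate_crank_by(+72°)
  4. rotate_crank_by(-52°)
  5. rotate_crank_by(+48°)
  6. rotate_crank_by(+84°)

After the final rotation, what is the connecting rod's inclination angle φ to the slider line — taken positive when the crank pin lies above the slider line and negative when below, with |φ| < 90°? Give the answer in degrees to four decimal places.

3.0059

set_geometry: r = 29 mm, L = 105 mm, e = 15 mm; θ ← 0°
rotate_crank_by(-17°): θ ← 0° -17° = -17°
rotate_crank_by(+72°): θ ← -17° +72° = 55°
rotate_crank_by(-52°): θ ← 55° -52° = 3°
rotate_crank_by(+48°): θ ← 3° +48° = 51°
rotate_crank_by(+84°): θ ← 51° +84° = 135°
crank pin P = (r cos θ, r sin θ) = (-20.506097, 20.506097)
h = r sin θ − e = 20.506097 − 15 = 5.506097
sin φ = h / L = 5.506097 / 105 = 0.05243902
φ = arcsin(0.05243902) = 3.005913°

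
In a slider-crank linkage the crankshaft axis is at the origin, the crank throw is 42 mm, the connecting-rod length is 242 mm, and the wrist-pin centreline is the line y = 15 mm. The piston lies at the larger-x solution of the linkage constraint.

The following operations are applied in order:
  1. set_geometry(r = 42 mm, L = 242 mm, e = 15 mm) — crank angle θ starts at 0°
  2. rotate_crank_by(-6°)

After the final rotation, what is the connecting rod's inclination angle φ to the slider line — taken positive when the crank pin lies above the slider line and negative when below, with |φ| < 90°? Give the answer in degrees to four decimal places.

set_geometry: r = 42 mm, L = 242 mm, e = 15 mm; θ ← 0°
rotate_crank_by(-6°): θ ← 0° -6° = -6°
crank pin P = (r cos θ, r sin θ) = (41.769920, -4.390195)
h = r sin θ − e = -4.390195 − 15 = -19.390195
sin φ = h / L = -19.390195 / 242 = -0.08012477
φ = arcsin(-0.08012477) = -4.595738°

-4.5957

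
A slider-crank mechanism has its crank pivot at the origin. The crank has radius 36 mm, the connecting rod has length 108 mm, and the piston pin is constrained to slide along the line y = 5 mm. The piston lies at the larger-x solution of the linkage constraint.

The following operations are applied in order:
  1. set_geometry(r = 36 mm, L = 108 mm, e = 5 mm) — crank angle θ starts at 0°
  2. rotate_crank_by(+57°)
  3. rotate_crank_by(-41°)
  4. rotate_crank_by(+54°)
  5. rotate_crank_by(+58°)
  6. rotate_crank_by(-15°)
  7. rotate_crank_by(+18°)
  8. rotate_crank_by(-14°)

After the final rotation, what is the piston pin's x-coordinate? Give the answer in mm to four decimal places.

set_geometry: r = 36 mm, L = 108 mm, e = 5 mm; θ ← 0°
rotate_crank_by(+57°): θ ← 0° +57° = 57°
rotate_crank_by(-41°): θ ← 57° -41° = 16°
rotate_crank_by(+54°): θ ← 16° +54° = 70°
rotate_crank_by(+58°): θ ← 70° +58° = 128°
rotate_crank_by(-15°): θ ← 128° -15° = 113°
rotate_crank_by(+18°): θ ← 113° +18° = 131°
rotate_crank_by(-14°): θ ← 131° -14° = 117°
crank pin P = (r cos θ, r sin θ) = (-16.343658, 32.076235)
h = r sin θ − e = 32.076235 − 5 = 27.076235
x = r cos θ + √(L² − h²) = -16.343658 + √(11664.0 − 733.1225) = -16.343658 + 104.550837 = 88.207179

88.2072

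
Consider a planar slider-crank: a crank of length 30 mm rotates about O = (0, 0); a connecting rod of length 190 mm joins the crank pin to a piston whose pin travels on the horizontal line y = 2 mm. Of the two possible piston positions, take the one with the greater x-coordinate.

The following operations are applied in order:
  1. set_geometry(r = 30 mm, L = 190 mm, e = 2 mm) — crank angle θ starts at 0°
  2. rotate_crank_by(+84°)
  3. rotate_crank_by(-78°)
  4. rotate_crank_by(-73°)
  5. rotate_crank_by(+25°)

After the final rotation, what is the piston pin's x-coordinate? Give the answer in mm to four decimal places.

211.0077

set_geometry: r = 30 mm, L = 190 mm, e = 2 mm; θ ← 0°
rotate_crank_by(+84°): θ ← 0° +84° = 84°
rotate_crank_by(-78°): θ ← 84° -78° = 6°
rotate_crank_by(-73°): θ ← 6° -73° = -67°
rotate_crank_by(+25°): θ ← -67° +25° = -42°
crank pin P = (r cos θ, r sin θ) = (22.294345, -20.073918)
h = r sin θ − e = -20.073918 − 2 = -22.073918
x = r cos θ + √(L² − h²) = 22.294345 + √(36100.0 − 487.2579) = 22.294345 + 188.713386 = 211.007731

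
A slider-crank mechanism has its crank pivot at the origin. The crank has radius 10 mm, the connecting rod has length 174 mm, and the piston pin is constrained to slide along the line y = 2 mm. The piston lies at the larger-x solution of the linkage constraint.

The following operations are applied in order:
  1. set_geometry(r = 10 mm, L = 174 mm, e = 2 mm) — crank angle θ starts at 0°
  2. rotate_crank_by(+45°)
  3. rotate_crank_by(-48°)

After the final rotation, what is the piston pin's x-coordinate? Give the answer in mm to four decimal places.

183.9680

set_geometry: r = 10 mm, L = 174 mm, e = 2 mm; θ ← 0°
rotate_crank_by(+45°): θ ← 0° +45° = 45°
rotate_crank_by(-48°): θ ← 45° -48° = -3°
crank pin P = (r cos θ, r sin θ) = (9.986295, -0.523360)
h = r sin θ − e = -0.523360 − 2 = -2.523360
x = r cos θ + √(L² − h²) = 9.986295 + √(30276.0 − 6.3673) = 9.986295 + 173.981702 = 183.967997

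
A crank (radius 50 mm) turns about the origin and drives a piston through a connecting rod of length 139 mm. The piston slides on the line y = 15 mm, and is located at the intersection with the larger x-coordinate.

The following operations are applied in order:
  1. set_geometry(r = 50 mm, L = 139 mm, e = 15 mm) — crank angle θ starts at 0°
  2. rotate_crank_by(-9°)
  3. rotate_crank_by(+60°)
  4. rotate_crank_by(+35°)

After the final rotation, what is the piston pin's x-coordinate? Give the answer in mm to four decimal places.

138.0408

set_geometry: r = 50 mm, L = 139 mm, e = 15 mm; θ ← 0°
rotate_crank_by(-9°): θ ← 0° -9° = -9°
rotate_crank_by(+60°): θ ← -9° +60° = 51°
rotate_crank_by(+35°): θ ← 51° +35° = 86°
crank pin P = (r cos θ, r sin θ) = (3.487824, 49.878203)
h = r sin θ − e = 49.878203 − 15 = 34.878203
x = r cos θ + √(L² − h²) = 3.487824 + √(19321.0 − 1216.4890) = 3.487824 + 134.553004 = 138.040828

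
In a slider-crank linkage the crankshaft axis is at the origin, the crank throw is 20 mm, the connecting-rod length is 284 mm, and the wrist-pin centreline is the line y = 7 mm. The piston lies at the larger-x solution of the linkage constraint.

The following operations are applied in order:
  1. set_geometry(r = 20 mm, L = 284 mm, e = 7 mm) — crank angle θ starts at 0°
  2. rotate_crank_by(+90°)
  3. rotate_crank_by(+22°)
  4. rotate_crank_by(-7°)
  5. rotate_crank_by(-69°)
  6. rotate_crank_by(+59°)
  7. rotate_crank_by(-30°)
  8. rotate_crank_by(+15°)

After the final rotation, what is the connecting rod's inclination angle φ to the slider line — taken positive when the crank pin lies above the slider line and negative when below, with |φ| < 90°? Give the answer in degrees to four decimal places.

2.5622

set_geometry: r = 20 mm, L = 284 mm, e = 7 mm; θ ← 0°
rotate_crank_by(+90°): θ ← 0° +90° = 90°
rotate_crank_by(+22°): θ ← 90° +22° = 112°
rotate_crank_by(-7°): θ ← 112° -7° = 105°
rotate_crank_by(-69°): θ ← 105° -69° = 36°
rotate_crank_by(+59°): θ ← 36° +59° = 95°
rotate_crank_by(-30°): θ ← 95° -30° = 65°
rotate_crank_by(+15°): θ ← 65° +15° = 80°
crank pin P = (r cos θ, r sin θ) = (3.472964, 19.696155)
h = r sin θ − e = 19.696155 − 7 = 12.696155
sin φ = h / L = 12.696155 / 284 = 0.04470477
φ = arcsin(0.04470477) = 2.562249°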